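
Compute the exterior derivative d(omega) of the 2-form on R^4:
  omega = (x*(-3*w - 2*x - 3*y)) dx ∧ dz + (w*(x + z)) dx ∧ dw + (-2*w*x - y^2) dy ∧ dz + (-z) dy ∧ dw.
d(omega) = (-2*w + 3*x) dx ∧ dy ∧ dz + (-w - 3*x) dx ∧ dz ∧ dw + (1 - 2*x) dy ∧ dz ∧ dw

For a 2-form omega = sum_{i<j} g_{ij} dx_i ∧ dx_j, the exterior derivative is
  d(omega) = sum_{i<j} d(g_{ij}) ∧ dx_i ∧ dx_j = sum_{i<j, k} (∂g_{ij}/∂x_k) dx_k ∧ dx_i ∧ dx_j.
Expand each term, using dx_k ∧ dx_i ∧ dx_j = sgn(permutation) dx_{(a)} ∧ dx_{(b)} ∧ dx_{(c)} with (a < b < c) sorted:
  d(x*(-3*w - 2*x - 3*y)) includes (∂/∂y)(x*(-3*w - 2*x - 3*y)) dy = (-3*x) dy, which multiplied by dx ∧ dz gives (3*x) dx ∧ dy ∧ dz
  d(x*(-3*w - 2*x - 3*y)) includes (∂/∂w)(x*(-3*w - 2*x - 3*y)) dw = (-3*x) dw, which multiplied by dx ∧ dz gives (-3*x) dx ∧ dz ∧ dw
  d(w*(x + z)) includes (∂/∂z)(w*(x + z)) dz = (w) dz, which multiplied by dx ∧ dw gives (-w) dx ∧ dz ∧ dw
  d(-2*w*x - y^2) includes (∂/∂x)(-2*w*x - y^2) dx = (-2*w) dx, which multiplied by dy ∧ dz gives (-2*w) dx ∧ dy ∧ dz
  d(-2*w*x - y^2) includes (∂/∂w)(-2*w*x - y^2) dw = (-2*x) dw, which multiplied by dy ∧ dz gives (-2*x) dy ∧ dz ∧ dw
  d(-z) includes (∂/∂z)(-z) dz = (-1) dz, which multiplied by dy ∧ dw gives (1) dy ∧ dz ∧ dw
Collecting like 3-forms: d(omega) = (-2*w + 3*x) dx ∧ dy ∧ dz + (-w - 3*x) dx ∧ dz ∧ dw + (1 - 2*x) dy ∧ dz ∧ dw.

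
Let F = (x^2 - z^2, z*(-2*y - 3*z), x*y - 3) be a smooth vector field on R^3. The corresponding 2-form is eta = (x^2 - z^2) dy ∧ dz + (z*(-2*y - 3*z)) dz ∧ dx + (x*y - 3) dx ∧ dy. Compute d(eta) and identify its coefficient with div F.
d(eta) = (2*x - 2*z) dx ∧ dy ∧ dz; div F = 2*x - 2*z

For a 2-form in R^3 of the form above, applying d gives a 3-form with coefficient ∂P/∂x + ∂Q/∂y + ∂R/∂z:
  ∂P/∂x = 2*x
  ∂Q/∂y = -2*z
  ∂R/∂z = 0
Sum = 2*x - 2*z, which is exactly div F.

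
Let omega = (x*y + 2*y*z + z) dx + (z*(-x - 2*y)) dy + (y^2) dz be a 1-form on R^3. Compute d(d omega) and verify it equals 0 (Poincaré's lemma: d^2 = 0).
d(d omega) = 0

Step 1: d omega = sum_{i<j} (∂f_j/∂x_i - ∂f_i/∂x_j) dx_i ∧ dx_j:
  coeff of dx ∧ dy: -x - 3*z
  coeff of dx ∧ dz: -2*y - 1
  coeff of dy ∧ dz: x + 4*y
Step 2: Apply d again to each 2-form coefficient. The only possible 3-form in R^3 is dx ∧ dy ∧ dz, with coefficient
  ∂(coeff of dy∧dz)/∂x - ∂(coeff of dx∧dz)/∂y + ∂(coeff of dx∧dy)/∂z
  = ∂/∂x (x + 4*y) - ∂/∂y (-2*y - 1) + ∂/∂z (-x - 3*z).
Each of these terms simplifies to sums of mixed partials that cancel in pairs. The result is 0 (by equality of mixed partials for smooth functions — Schwarz / Clairaut).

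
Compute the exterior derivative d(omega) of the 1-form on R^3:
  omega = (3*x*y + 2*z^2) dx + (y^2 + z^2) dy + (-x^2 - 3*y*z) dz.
d(omega) = (-3*x) dx ∧ dy + (-2*x - 4*z) dx ∧ dz + (-5*z) dy ∧ dz

For a 1-form omega = sum_i f_i dx_i, the exterior derivative is
  d(omega) = sum_{i < j} (∂f_j/∂x_i - ∂f_i/∂x_j) dx_i ∧ dx_j.
  coefficient of dx ∧ dy: ∂f_2/∂x - ∂f_1/∂y = ∂(y^2 + z^2)/∂x - ∂(3*x*y + 2*z^2)/∂y = -3*x
  coefficient of dx ∧ dz: ∂f_3/∂x - ∂f_1/∂z = ∂(-x^2 - 3*y*z)/∂x - ∂(3*x*y + 2*z^2)/∂z = -2*x - 4*z
  coefficient of dy ∧ dz: ∂f_3/∂y - ∂f_2/∂z = ∂(-x^2 - 3*y*z)/∂y - ∂(y^2 + z^2)/∂z = -5*z
Assembling: d(omega) = (-3*x) dx ∧ dy + (-2*x - 4*z) dx ∧ dz + (-5*z) dy ∧ dz.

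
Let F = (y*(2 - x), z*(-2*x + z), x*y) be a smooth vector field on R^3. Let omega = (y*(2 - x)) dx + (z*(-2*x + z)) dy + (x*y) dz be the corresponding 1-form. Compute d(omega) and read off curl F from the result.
d(omega) = (3*x - 2*z) dy ∧ dz + (-y) dz ∧ dx + (x - 2*z - 2) dx ∧ dy; curl F = (3*x - 2*z, -y, x - 2*z - 2)

d omega = sum_{i<j} (∂f_j/∂x_i - ∂f_i/∂x_j) dx_i ∧ dx_j. Under the identification (dy ∧ dz, dz ∧ dx, dx ∧ dy) ↔ (e_x, e_y, e_z), the coefficients are exactly the components of curl F. Compute:
  ∂R/∂y - ∂Q/∂z = (x) - (-2*x + 2*z) = 3*x - 2*z
  ∂P/∂z - ∂R/∂x = (0) - (y) = -y
  ∂Q/∂x - ∂P/∂y = (-2*z) - (2 - x) = x - 2*z - 2.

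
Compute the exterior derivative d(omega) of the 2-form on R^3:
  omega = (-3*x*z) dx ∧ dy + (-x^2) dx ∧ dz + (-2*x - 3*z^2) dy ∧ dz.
d(omega) = (-3*x - 2) dx ∧ dy ∧ dz

For a 2-form omega = sum_{i<j} g_{ij} dx_i ∧ dx_j, the exterior derivative is
  d(omega) = sum_{i<j} d(g_{ij}) ∧ dx_i ∧ dx_j = sum_{i<j, k} (∂g_{ij}/∂x_k) dx_k ∧ dx_i ∧ dx_j.
Expand each term, using dx_k ∧ dx_i ∧ dx_j = sgn(permutation) dx_{(a)} ∧ dx_{(b)} ∧ dx_{(c)} with (a < b < c) sorted:
  d(-3*x*z) includes (∂/∂z)(-3*x*z) dz = (-3*x) dz, which multiplied by dx ∧ dy gives (-3*x) dx ∧ dy ∧ dz
  d(-2*x - 3*z^2) includes (∂/∂x)(-2*x - 3*z^2) dx = (-2) dx, which multiplied by dy ∧ dz gives (-2) dx ∧ dy ∧ dz
Collecting like 3-forms: d(omega) = (-3*x - 2) dx ∧ dy ∧ dz.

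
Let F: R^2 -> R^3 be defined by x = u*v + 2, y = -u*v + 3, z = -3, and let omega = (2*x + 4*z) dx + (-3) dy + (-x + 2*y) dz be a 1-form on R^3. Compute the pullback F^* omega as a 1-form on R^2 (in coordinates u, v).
F^* omega = (v*(2*u*v - 5)) du + (u*(2*u*v - 5)) dv

Using F^*(f dg) = (f ∘ F) d(g ∘ F), substitute each coordinate x_i by F_i(u, v) in f_i, and replace dx_i by d F_i = (∂F_i/∂u) du + (∂F_i/∂v) dv.
  For the x component: f_1(F) = 2*u*v - 8; d F_1 = (v) du + (u) dv
  For the y component: f_2(F) = -3; d F_2 = (-v) du + (-u) dv
  For the z component: f_3(F) = -3*u*v + 4; d F_3 = (0) du + (0) dv
Combining and collecting du, dv coefficients:
  coeff of du: v*(2*u*v - 5)
  coeff of dv: u*(2*u*v - 5)
F^* omega = (v*(2*u*v - 5)) du + (u*(2*u*v - 5)) dv.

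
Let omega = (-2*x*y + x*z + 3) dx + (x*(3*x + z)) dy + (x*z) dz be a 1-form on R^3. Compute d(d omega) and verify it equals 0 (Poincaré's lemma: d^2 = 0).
d(d omega) = 0

Step 1: d omega = sum_{i<j} (∂f_j/∂x_i - ∂f_i/∂x_j) dx_i ∧ dx_j:
  coeff of dx ∧ dy: 8*x + z
  coeff of dx ∧ dz: -x + z
  coeff of dy ∧ dz: -x
Step 2: Apply d again to each 2-form coefficient. The only possible 3-form in R^3 is dx ∧ dy ∧ dz, with coefficient
  ∂(coeff of dy∧dz)/∂x - ∂(coeff of dx∧dz)/∂y + ∂(coeff of dx∧dy)/∂z
  = ∂/∂x (-x) - ∂/∂y (-x + z) + ∂/∂z (8*x + z).
Each of these terms simplifies to sums of mixed partials that cancel in pairs. The result is 0 (by equality of mixed partials for smooth functions — Schwarz / Clairaut).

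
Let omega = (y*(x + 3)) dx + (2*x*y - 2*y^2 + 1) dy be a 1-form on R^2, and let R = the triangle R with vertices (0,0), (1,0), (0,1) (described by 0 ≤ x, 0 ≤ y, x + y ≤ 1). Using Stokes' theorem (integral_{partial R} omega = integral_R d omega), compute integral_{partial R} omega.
integral_(partial R) omega = -4/3

Stokes: integral_partial_R omega = integral_R d omega with d omega = (∂Q/∂x - ∂P/∂y) dx ∧ dy.
  ∂Q/∂x = 2*y
  ∂P/∂y = x + 3
  integrand = ∂Q/∂x - ∂P/∂y = -x + 2*y - 3.
Integrating over R: integral_0^1 integral_0^{1-x} (-x + 2*y - 3) dy dx = -4/3.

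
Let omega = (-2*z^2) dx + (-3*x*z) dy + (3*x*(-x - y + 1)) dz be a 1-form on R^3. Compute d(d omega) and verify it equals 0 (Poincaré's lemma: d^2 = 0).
d(d omega) = 0

Step 1: d omega = sum_{i<j} (∂f_j/∂x_i - ∂f_i/∂x_j) dx_i ∧ dx_j:
  coeff of dx ∧ dy: -3*z
  coeff of dx ∧ dz: -6*x - 3*y + 4*z + 3
  coeff of dy ∧ dz: 0
Step 2: Apply d again to each 2-form coefficient. The only possible 3-form in R^3 is dx ∧ dy ∧ dz, with coefficient
  ∂(coeff of dy∧dz)/∂x - ∂(coeff of dx∧dz)/∂y + ∂(coeff of dx∧dy)/∂z
  = ∂/∂x (0) - ∂/∂y (-6*x - 3*y + 4*z + 3) + ∂/∂z (-3*z).
Each of these terms simplifies to sums of mixed partials that cancel in pairs. The result is 0 (by equality of mixed partials for smooth functions — Schwarz / Clairaut).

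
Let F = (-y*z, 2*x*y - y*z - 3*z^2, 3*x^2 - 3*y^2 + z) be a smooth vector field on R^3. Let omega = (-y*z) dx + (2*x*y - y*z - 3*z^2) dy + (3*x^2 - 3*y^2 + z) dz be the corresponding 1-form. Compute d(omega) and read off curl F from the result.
d(omega) = (-5*y + 6*z) dy ∧ dz + (-6*x - y) dz ∧ dx + (2*y + z) dx ∧ dy; curl F = (-5*y + 6*z, -6*x - y, 2*y + z)

d omega = sum_{i<j} (∂f_j/∂x_i - ∂f_i/∂x_j) dx_i ∧ dx_j. Under the identification (dy ∧ dz, dz ∧ dx, dx ∧ dy) ↔ (e_x, e_y, e_z), the coefficients are exactly the components of curl F. Compute:
  ∂R/∂y - ∂Q/∂z = (-6*y) - (-y - 6*z) = -5*y + 6*z
  ∂P/∂z - ∂R/∂x = (-y) - (6*x) = -6*x - y
  ∂Q/∂x - ∂P/∂y = (2*y) - (-z) = 2*y + z.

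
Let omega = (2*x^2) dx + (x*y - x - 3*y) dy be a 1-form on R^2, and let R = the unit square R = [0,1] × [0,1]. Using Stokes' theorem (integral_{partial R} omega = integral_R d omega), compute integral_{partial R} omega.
integral_(partial R) omega = -1/2

Stokes: integral_partial_R omega = integral_R d omega with d omega = (∂Q/∂x - ∂P/∂y) dx ∧ dy.
  ∂Q/∂x = y - 1
  ∂P/∂y = 0
  integrand = ∂Q/∂x - ∂P/∂y = y - 1.
Integrating over R: integral_0^1 integral_0^1 (y - 1) dx dy = -1/2.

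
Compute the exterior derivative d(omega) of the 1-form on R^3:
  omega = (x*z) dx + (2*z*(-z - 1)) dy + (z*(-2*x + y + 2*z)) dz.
d(omega) = (-x - 2*z) dx ∧ dz + (5*z + 2) dy ∧ dz

For a 1-form omega = sum_i f_i dx_i, the exterior derivative is
  d(omega) = sum_{i < j} (∂f_j/∂x_i - ∂f_i/∂x_j) dx_i ∧ dx_j.
  coefficient of dx ∧ dz: ∂f_3/∂x - ∂f_1/∂z = ∂(z*(-2*x + y + 2*z))/∂x - ∂(x*z)/∂z = -x - 2*z
  coefficient of dy ∧ dz: ∂f_3/∂y - ∂f_2/∂z = ∂(z*(-2*x + y + 2*z))/∂y - ∂(2*z*(-z - 1))/∂z = 5*z + 2
Assembling: d(omega) = (-x - 2*z) dx ∧ dz + (5*z + 2) dy ∧ dz.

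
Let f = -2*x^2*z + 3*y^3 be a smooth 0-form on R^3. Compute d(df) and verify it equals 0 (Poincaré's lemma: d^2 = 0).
d(df) = 0

Step 1: df = sum_i (∂f/∂x_i) dx_i = (-4*x*z) dx + (9*y^2) dy + (-2*x^2) dz.
Step 2: Apply d again. Using the 1-form formula, the coefficient of dx ∧ dy in d(df) is ∂^2 f/∂x ∂y - ∂^2 f/∂y ∂x = (0) - (0) = 0 (equality of mixed partials for smooth f).
Similarly for dx ∧ dz and dy ∧ dz — all coefficients vanish. So d(df) = 0.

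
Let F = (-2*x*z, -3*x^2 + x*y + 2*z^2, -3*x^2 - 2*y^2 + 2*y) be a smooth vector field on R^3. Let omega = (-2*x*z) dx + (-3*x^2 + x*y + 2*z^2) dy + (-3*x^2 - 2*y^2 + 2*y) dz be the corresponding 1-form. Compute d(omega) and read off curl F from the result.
d(omega) = (-4*y - 4*z + 2) dy ∧ dz + (4*x) dz ∧ dx + (-6*x + y) dx ∧ dy; curl F = (-4*y - 4*z + 2, 4*x, -6*x + y)

d omega = sum_{i<j} (∂f_j/∂x_i - ∂f_i/∂x_j) dx_i ∧ dx_j. Under the identification (dy ∧ dz, dz ∧ dx, dx ∧ dy) ↔ (e_x, e_y, e_z), the coefficients are exactly the components of curl F. Compute:
  ∂R/∂y - ∂Q/∂z = (2 - 4*y) - (4*z) = -4*y - 4*z + 2
  ∂P/∂z - ∂R/∂x = (-2*x) - (-6*x) = 4*x
  ∂Q/∂x - ∂P/∂y = (-6*x + y) - (0) = -6*x + y.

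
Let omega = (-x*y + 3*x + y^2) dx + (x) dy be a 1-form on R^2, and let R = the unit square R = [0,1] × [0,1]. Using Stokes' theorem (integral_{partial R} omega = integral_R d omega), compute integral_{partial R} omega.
integral_(partial R) omega = 1/2

Stokes: integral_partial_R omega = integral_R d omega with d omega = (∂Q/∂x - ∂P/∂y) dx ∧ dy.
  ∂Q/∂x = 1
  ∂P/∂y = -x + 2*y
  integrand = ∂Q/∂x - ∂P/∂y = x - 2*y + 1.
Integrating over R: integral_0^1 integral_0^1 (x - 2*y + 1) dx dy = 1/2.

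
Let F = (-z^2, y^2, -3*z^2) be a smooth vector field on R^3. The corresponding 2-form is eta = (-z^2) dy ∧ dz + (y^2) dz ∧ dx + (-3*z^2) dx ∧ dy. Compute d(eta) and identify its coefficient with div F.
d(eta) = (2*y - 6*z) dx ∧ dy ∧ dz; div F = 2*y - 6*z

For a 2-form in R^3 of the form above, applying d gives a 3-form with coefficient ∂P/∂x + ∂Q/∂y + ∂R/∂z:
  ∂P/∂x = 0
  ∂Q/∂y = 2*y
  ∂R/∂z = -6*z
Sum = 2*y - 6*z, which is exactly div F.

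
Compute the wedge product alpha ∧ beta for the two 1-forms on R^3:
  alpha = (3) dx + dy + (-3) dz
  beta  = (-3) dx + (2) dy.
alpha ∧ beta = (9) dx ∧ dy + (-9) dx ∧ dz + (6) dy ∧ dz

Distribute the wedge, using dx_i ∧ dx_j = -dx_j ∧ dx_i and dx_i ∧ dx_i = 0. For each pair (i, j) with i < j, the coefficient of dx_i ∧ dx_j in alpha ∧ beta is (alpha_i * beta_j - alpha_j * beta_i). Collecting: alpha ∧ beta = (9) dx ∧ dy + (-9) dx ∧ dz + (6) dy ∧ dz.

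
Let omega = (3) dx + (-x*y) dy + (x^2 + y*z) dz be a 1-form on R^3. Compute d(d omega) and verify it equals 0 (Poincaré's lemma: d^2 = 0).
d(d omega) = 0

Step 1: d omega = sum_{i<j} (∂f_j/∂x_i - ∂f_i/∂x_j) dx_i ∧ dx_j:
  coeff of dx ∧ dy: -y
  coeff of dx ∧ dz: 2*x
  coeff of dy ∧ dz: z
Step 2: Apply d again to each 2-form coefficient. The only possible 3-form in R^3 is dx ∧ dy ∧ dz, with coefficient
  ∂(coeff of dy∧dz)/∂x - ∂(coeff of dx∧dz)/∂y + ∂(coeff of dx∧dy)/∂z
  = ∂/∂x (z) - ∂/∂y (2*x) + ∂/∂z (-y).
Each of these terms simplifies to sums of mixed partials that cancel in pairs. The result is 0 (by equality of mixed partials for smooth functions — Schwarz / Clairaut).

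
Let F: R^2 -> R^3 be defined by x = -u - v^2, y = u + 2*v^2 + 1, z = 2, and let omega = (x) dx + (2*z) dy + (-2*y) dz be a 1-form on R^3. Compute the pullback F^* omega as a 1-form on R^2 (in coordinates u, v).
F^* omega = (u + v^2 + 4) du + (2*v*(u + v^2 + 8)) dv

Using F^*(f dg) = (f ∘ F) d(g ∘ F), substitute each coordinate x_i by F_i(u, v) in f_i, and replace dx_i by d F_i = (∂F_i/∂u) du + (∂F_i/∂v) dv.
  For the x component: f_1(F) = -u - v^2; d F_1 = (-1) du + (-2*v) dv
  For the y component: f_2(F) = 4; d F_2 = (1) du + (4*v) dv
  For the z component: f_3(F) = -2*u - 4*v^2 - 2; d F_3 = (0) du + (0) dv
Combining and collecting du, dv coefficients:
  coeff of du: u + v^2 + 4
  coeff of dv: 2*v*(u + v^2 + 8)
F^* omega = (u + v^2 + 4) du + (2*v*(u + v^2 + 8)) dv.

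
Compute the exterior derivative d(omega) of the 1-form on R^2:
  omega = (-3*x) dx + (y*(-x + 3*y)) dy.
d(omega) = (-y) dx ∧ dy

For a 1-form omega = sum_i f_i dx_i, the exterior derivative is
  d(omega) = sum_{i < j} (∂f_j/∂x_i - ∂f_i/∂x_j) dx_i ∧ dx_j.
  coefficient of dx ∧ dy: ∂f_2/∂x - ∂f_1/∂y = ∂(y*(-x + 3*y))/∂x - ∂(-3*x)/∂y = -y
Assembling: d(omega) = (-y) dx ∧ dy.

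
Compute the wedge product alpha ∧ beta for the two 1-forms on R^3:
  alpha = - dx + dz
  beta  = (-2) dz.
alpha ∧ beta = (2) dx ∧ dz

Distribute the wedge, using dx_i ∧ dx_j = -dx_j ∧ dx_i and dx_i ∧ dx_i = 0. For each pair (i, j) with i < j, the coefficient of dx_i ∧ dx_j in alpha ∧ beta is (alpha_i * beta_j - alpha_j * beta_i). Collecting: alpha ∧ beta = (2) dx ∧ dz.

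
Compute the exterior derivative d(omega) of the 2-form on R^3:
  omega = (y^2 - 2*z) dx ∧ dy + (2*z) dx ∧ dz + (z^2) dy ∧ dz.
d(omega) = (-2) dx ∧ dy ∧ dz

For a 2-form omega = sum_{i<j} g_{ij} dx_i ∧ dx_j, the exterior derivative is
  d(omega) = sum_{i<j} d(g_{ij}) ∧ dx_i ∧ dx_j = sum_{i<j, k} (∂g_{ij}/∂x_k) dx_k ∧ dx_i ∧ dx_j.
Expand each term, using dx_k ∧ dx_i ∧ dx_j = sgn(permutation) dx_{(a)} ∧ dx_{(b)} ∧ dx_{(c)} with (a < b < c) sorted:
  d(y^2 - 2*z) includes (∂/∂z)(y^2 - 2*z) dz = (-2) dz, which multiplied by dx ∧ dy gives (-2) dx ∧ dy ∧ dz
Collecting like 3-forms: d(omega) = (-2) dx ∧ dy ∧ dz.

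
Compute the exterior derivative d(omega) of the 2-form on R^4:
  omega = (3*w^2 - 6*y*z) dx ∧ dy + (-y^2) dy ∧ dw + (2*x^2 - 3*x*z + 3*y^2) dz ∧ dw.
d(omega) = (-6*y) dx ∧ dy ∧ dz + (6*w) dx ∧ dy ∧ dw + (4*x - 3*z) dx ∧ dz ∧ dw + (6*y) dy ∧ dz ∧ dw

For a 2-form omega = sum_{i<j} g_{ij} dx_i ∧ dx_j, the exterior derivative is
  d(omega) = sum_{i<j} d(g_{ij}) ∧ dx_i ∧ dx_j = sum_{i<j, k} (∂g_{ij}/∂x_k) dx_k ∧ dx_i ∧ dx_j.
Expand each term, using dx_k ∧ dx_i ∧ dx_j = sgn(permutation) dx_{(a)} ∧ dx_{(b)} ∧ dx_{(c)} with (a < b < c) sorted:
  d(3*w^2 - 6*y*z) includes (∂/∂z)(3*w^2 - 6*y*z) dz = (-6*y) dz, which multiplied by dx ∧ dy gives (-6*y) dx ∧ dy ∧ dz
  d(3*w^2 - 6*y*z) includes (∂/∂w)(3*w^2 - 6*y*z) dw = (6*w) dw, which multiplied by dx ∧ dy gives (6*w) dx ∧ dy ∧ dw
  d(2*x^2 - 3*x*z + 3*y^2) includes (∂/∂x)(2*x^2 - 3*x*z + 3*y^2) dx = (4*x - 3*z) dx, which multiplied by dz ∧ dw gives (4*x - 3*z) dx ∧ dz ∧ dw
  d(2*x^2 - 3*x*z + 3*y^2) includes (∂/∂y)(2*x^2 - 3*x*z + 3*y^2) dy = (6*y) dy, which multiplied by dz ∧ dw gives (6*y) dy ∧ dz ∧ dw
Collecting like 3-forms: d(omega) = (-6*y) dx ∧ dy ∧ dz + (6*w) dx ∧ dy ∧ dw + (4*x - 3*z) dx ∧ dz ∧ dw + (6*y) dy ∧ dz ∧ dw.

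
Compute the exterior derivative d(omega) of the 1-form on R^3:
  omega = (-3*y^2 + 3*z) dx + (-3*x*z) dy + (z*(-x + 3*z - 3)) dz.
d(omega) = (6*y - 3*z) dx ∧ dy + (-z - 3) dx ∧ dz + (3*x) dy ∧ dz

For a 1-form omega = sum_i f_i dx_i, the exterior derivative is
  d(omega) = sum_{i < j} (∂f_j/∂x_i - ∂f_i/∂x_j) dx_i ∧ dx_j.
  coefficient of dx ∧ dy: ∂f_2/∂x - ∂f_1/∂y = ∂(-3*x*z)/∂x - ∂(-3*y^2 + 3*z)/∂y = 6*y - 3*z
  coefficient of dx ∧ dz: ∂f_3/∂x - ∂f_1/∂z = ∂(z*(-x + 3*z - 3))/∂x - ∂(-3*y^2 + 3*z)/∂z = -z - 3
  coefficient of dy ∧ dz: ∂f_3/∂y - ∂f_2/∂z = ∂(z*(-x + 3*z - 3))/∂y - ∂(-3*x*z)/∂z = 3*x
Assembling: d(omega) = (6*y - 3*z) dx ∧ dy + (-z - 3) dx ∧ dz + (3*x) dy ∧ dz.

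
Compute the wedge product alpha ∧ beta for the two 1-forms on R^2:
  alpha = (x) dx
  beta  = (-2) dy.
alpha ∧ beta = (-2*x) dx ∧ dy

Distribute the wedge, using dx_i ∧ dx_j = -dx_j ∧ dx_i and dx_i ∧ dx_i = 0. For each pair (i, j) with i < j, the coefficient of dx_i ∧ dx_j in alpha ∧ beta is (alpha_i * beta_j - alpha_j * beta_i). Collecting: alpha ∧ beta = (-2*x) dx ∧ dy.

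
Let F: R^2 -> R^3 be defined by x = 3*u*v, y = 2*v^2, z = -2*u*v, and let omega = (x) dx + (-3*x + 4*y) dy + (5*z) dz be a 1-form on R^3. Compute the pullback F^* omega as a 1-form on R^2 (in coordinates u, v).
F^* omega = (29*u*v^2) du + (v*(29*u^2 - 36*u*v + 32*v^2)) dv

Using F^*(f dg) = (f ∘ F) d(g ∘ F), substitute each coordinate x_i by F_i(u, v) in f_i, and replace dx_i by d F_i = (∂F_i/∂u) du + (∂F_i/∂v) dv.
  For the x component: f_1(F) = 3*u*v; d F_1 = (3*v) du + (3*u) dv
  For the y component: f_2(F) = v*(-9*u + 8*v); d F_2 = (0) du + (4*v) dv
  For the z component: f_3(F) = -10*u*v; d F_3 = (-2*v) du + (-2*u) dv
Combining and collecting du, dv coefficients:
  coeff of du: 29*u*v^2
  coeff of dv: v*(29*u^2 - 36*u*v + 32*v^2)
F^* omega = (29*u*v^2) du + (v*(29*u^2 - 36*u*v + 32*v^2)) dv.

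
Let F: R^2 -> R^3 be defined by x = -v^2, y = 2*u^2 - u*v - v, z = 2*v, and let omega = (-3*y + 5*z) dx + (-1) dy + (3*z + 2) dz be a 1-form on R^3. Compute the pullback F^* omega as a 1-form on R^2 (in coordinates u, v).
F^* omega = (-4*u + v) du + (12*u^2*v - 6*u*v^2 + u - 26*v^2 + 12*v + 5) dv

Using F^*(f dg) = (f ∘ F) d(g ∘ F), substitute each coordinate x_i by F_i(u, v) in f_i, and replace dx_i by d F_i = (∂F_i/∂u) du + (∂F_i/∂v) dv.
  For the x component: f_1(F) = -6*u^2 + 3*u*v + 13*v; d F_1 = (0) du + (-2*v) dv
  For the y component: f_2(F) = -1; d F_2 = (4*u - v) du + (-u - 1) dv
  For the z component: f_3(F) = 6*v + 2; d F_3 = (0) du + (2) dv
Combining and collecting du, dv coefficients:
  coeff of du: -4*u + v
  coeff of dv: 12*u^2*v - 6*u*v^2 + u - 26*v^2 + 12*v + 5
F^* omega = (-4*u + v) du + (12*u^2*v - 6*u*v^2 + u - 26*v^2 + 12*v + 5) dv.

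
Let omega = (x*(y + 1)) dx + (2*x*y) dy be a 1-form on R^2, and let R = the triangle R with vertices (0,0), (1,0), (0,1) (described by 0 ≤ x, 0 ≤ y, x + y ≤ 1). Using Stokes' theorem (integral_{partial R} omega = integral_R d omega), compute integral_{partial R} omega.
integral_(partial R) omega = 1/6

Stokes: integral_partial_R omega = integral_R d omega with d omega = (∂Q/∂x - ∂P/∂y) dx ∧ dy.
  ∂Q/∂x = 2*y
  ∂P/∂y = x
  integrand = ∂Q/∂x - ∂P/∂y = -x + 2*y.
Integrating over R: integral_0^1 integral_0^{1-x} (-x + 2*y) dy dx = 1/6.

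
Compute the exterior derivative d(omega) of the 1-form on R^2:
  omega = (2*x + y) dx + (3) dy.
d(omega) = (-1) dx ∧ dy

For a 1-form omega = sum_i f_i dx_i, the exterior derivative is
  d(omega) = sum_{i < j} (∂f_j/∂x_i - ∂f_i/∂x_j) dx_i ∧ dx_j.
  coefficient of dx ∧ dy: ∂f_2/∂x - ∂f_1/∂y = ∂(3)/∂x - ∂(2*x + y)/∂y = -1
Assembling: d(omega) = (-1) dx ∧ dy.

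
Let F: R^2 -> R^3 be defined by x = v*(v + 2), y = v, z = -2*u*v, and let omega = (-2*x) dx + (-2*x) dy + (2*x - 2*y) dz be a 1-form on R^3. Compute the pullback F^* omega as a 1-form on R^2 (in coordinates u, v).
F^* omega = (4*v^2*(-v - 1)) du + (2*v*(-2*u*v - 2*u - 2*v^2 - 7*v - 6)) dv

Using F^*(f dg) = (f ∘ F) d(g ∘ F), substitute each coordinate x_i by F_i(u, v) in f_i, and replace dx_i by d F_i = (∂F_i/∂u) du + (∂F_i/∂v) dv.
  For the x component: f_1(F) = 2*v*(-v - 2); d F_1 = (0) du + (2*v + 2) dv
  For the y component: f_2(F) = 2*v*(-v - 2); d F_2 = (0) du + (1) dv
  For the z component: f_3(F) = 2*v*(v + 1); d F_3 = (-2*v) du + (-2*u) dv
Combining and collecting du, dv coefficients:
  coeff of du: 4*v^2*(-v - 1)
  coeff of dv: 2*v*(-2*u*v - 2*u - 2*v^2 - 7*v - 6)
F^* omega = (4*v^2*(-v - 1)) du + (2*v*(-2*u*v - 2*u - 2*v^2 - 7*v - 6)) dv.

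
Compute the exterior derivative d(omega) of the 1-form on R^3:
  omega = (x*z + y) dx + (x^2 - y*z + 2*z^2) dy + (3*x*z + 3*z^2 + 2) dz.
d(omega) = (2*x - 1) dx ∧ dy + (-x + 3*z) dx ∧ dz + (y - 4*z) dy ∧ dz

For a 1-form omega = sum_i f_i dx_i, the exterior derivative is
  d(omega) = sum_{i < j} (∂f_j/∂x_i - ∂f_i/∂x_j) dx_i ∧ dx_j.
  coefficient of dx ∧ dy: ∂f_2/∂x - ∂f_1/∂y = ∂(x^2 - y*z + 2*z^2)/∂x - ∂(x*z + y)/∂y = 2*x - 1
  coefficient of dx ∧ dz: ∂f_3/∂x - ∂f_1/∂z = ∂(3*x*z + 3*z^2 + 2)/∂x - ∂(x*z + y)/∂z = -x + 3*z
  coefficient of dy ∧ dz: ∂f_3/∂y - ∂f_2/∂z = ∂(3*x*z + 3*z^2 + 2)/∂y - ∂(x^2 - y*z + 2*z^2)/∂z = y - 4*z
Assembling: d(omega) = (2*x - 1) dx ∧ dy + (-x + 3*z) dx ∧ dz + (y - 4*z) dy ∧ dz.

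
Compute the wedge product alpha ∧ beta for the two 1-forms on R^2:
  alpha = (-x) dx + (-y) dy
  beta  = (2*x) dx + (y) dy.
alpha ∧ beta = (x*y) dx ∧ dy

Distribute the wedge, using dx_i ∧ dx_j = -dx_j ∧ dx_i and dx_i ∧ dx_i = 0. For each pair (i, j) with i < j, the coefficient of dx_i ∧ dx_j in alpha ∧ beta is (alpha_i * beta_j - alpha_j * beta_i). Collecting: alpha ∧ beta = (x*y) dx ∧ dy.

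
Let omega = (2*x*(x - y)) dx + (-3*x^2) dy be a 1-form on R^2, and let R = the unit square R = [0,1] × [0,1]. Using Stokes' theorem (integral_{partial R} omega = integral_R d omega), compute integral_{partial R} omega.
integral_(partial R) omega = -2

Stokes: integral_partial_R omega = integral_R d omega with d omega = (∂Q/∂x - ∂P/∂y) dx ∧ dy.
  ∂Q/∂x = -6*x
  ∂P/∂y = -2*x
  integrand = ∂Q/∂x - ∂P/∂y = -4*x.
Integrating over R: integral_0^1 integral_0^1 (-4*x) dx dy = -2.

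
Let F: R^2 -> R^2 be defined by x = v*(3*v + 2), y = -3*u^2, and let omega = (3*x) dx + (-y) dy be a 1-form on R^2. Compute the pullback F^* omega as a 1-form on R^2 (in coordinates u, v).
F^* omega = (-18*u^3) du + (6*v*(9*v^2 + 9*v + 2)) dv

Using F^*(f dg) = (f ∘ F) d(g ∘ F), substitute each coordinate x_i by F_i(u, v) in f_i, and replace dx_i by d F_i = (∂F_i/∂u) du + (∂F_i/∂v) dv.
  For the x component: f_1(F) = 3*v*(3*v + 2); d F_1 = (0) du + (6*v + 2) dv
  For the y component: f_2(F) = 3*u^2; d F_2 = (-6*u) du + (0) dv
Combining and collecting du, dv coefficients:
  coeff of du: -18*u^3
  coeff of dv: 6*v*(9*v^2 + 9*v + 2)
F^* omega = (-18*u^3) du + (6*v*(9*v^2 + 9*v + 2)) dv.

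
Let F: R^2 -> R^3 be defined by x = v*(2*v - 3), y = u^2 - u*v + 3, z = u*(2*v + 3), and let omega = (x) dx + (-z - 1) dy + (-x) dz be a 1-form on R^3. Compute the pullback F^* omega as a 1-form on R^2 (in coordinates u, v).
F^* omega = (-4*u^2*v - 6*u^2 + 2*u*v^2 + 3*u*v - 2*u - 4*v^3 + 10*v) du + (2*u^2*v + 3*u^2 - 4*u*v^2 + 6*u*v + u + 8*v^3 - 18*v^2 + 9*v) dv

Using F^*(f dg) = (f ∘ F) d(g ∘ F), substitute each coordinate x_i by F_i(u, v) in f_i, and replace dx_i by d F_i = (∂F_i/∂u) du + (∂F_i/∂v) dv.
  For the x component: f_1(F) = v*(2*v - 3); d F_1 = (0) du + (4*v - 3) dv
  For the y component: f_2(F) = -2*u*v - 3*u - 1; d F_2 = (2*u - v) du + (-u) dv
  For the z component: f_3(F) = v*(3 - 2*v); d F_3 = (2*v + 3) du + (2*u) dv
Combining and collecting du, dv coefficients:
  coeff of du: -4*u^2*v - 6*u^2 + 2*u*v^2 + 3*u*v - 2*u - 4*v^3 + 10*v
  coeff of dv: 2*u^2*v + 3*u^2 - 4*u*v^2 + 6*u*v + u + 8*v^3 - 18*v^2 + 9*v
F^* omega = (-4*u^2*v - 6*u^2 + 2*u*v^2 + 3*u*v - 2*u - 4*v^3 + 10*v) du + (2*u^2*v + 3*u^2 - 4*u*v^2 + 6*u*v + u + 8*v^3 - 18*v^2 + 9*v) dv.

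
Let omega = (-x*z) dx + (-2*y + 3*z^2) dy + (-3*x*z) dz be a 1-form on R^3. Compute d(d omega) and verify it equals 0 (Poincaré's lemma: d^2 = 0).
d(d omega) = 0

Step 1: d omega = sum_{i<j} (∂f_j/∂x_i - ∂f_i/∂x_j) dx_i ∧ dx_j:
  coeff of dx ∧ dy: 0
  coeff of dx ∧ dz: x - 3*z
  coeff of dy ∧ dz: -6*z
Step 2: Apply d again to each 2-form coefficient. The only possible 3-form in R^3 is dx ∧ dy ∧ dz, with coefficient
  ∂(coeff of dy∧dz)/∂x - ∂(coeff of dx∧dz)/∂y + ∂(coeff of dx∧dy)/∂z
  = ∂/∂x (-6*z) - ∂/∂y (x - 3*z) + ∂/∂z (0).
Each of these terms simplifies to sums of mixed partials that cancel in pairs. The result is 0 (by equality of mixed partials for smooth functions — Schwarz / Clairaut).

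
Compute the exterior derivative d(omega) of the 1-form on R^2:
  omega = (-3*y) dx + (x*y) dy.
d(omega) = (y + 3) dx ∧ dy

For a 1-form omega = sum_i f_i dx_i, the exterior derivative is
  d(omega) = sum_{i < j} (∂f_j/∂x_i - ∂f_i/∂x_j) dx_i ∧ dx_j.
  coefficient of dx ∧ dy: ∂f_2/∂x - ∂f_1/∂y = ∂(x*y)/∂x - ∂(-3*y)/∂y = y + 3
Assembling: d(omega) = (y + 3) dx ∧ dy.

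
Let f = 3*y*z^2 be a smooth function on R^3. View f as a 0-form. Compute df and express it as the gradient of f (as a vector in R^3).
df = (0) dx + (3*z^2) dy + (6*y*z) dz; grad f = (0, 3*z^2, 6*y*z)

For a 0-form f, d f = (∂f/∂x) dx + (∂f/∂y) dy + (∂f/∂z) dz. The components of the vector representation are exactly the entries of grad f in Cartesian coordinates:
  ∂f/∂x = 0
  ∂f/∂y = 3*z^2
  ∂f/∂z = 6*y*z.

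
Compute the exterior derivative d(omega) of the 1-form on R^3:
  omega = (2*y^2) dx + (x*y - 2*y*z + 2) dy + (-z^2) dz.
d(omega) = (-3*y) dx ∧ dy + (2*y) dy ∧ dz

For a 1-form omega = sum_i f_i dx_i, the exterior derivative is
  d(omega) = sum_{i < j} (∂f_j/∂x_i - ∂f_i/∂x_j) dx_i ∧ dx_j.
  coefficient of dx ∧ dy: ∂f_2/∂x - ∂f_1/∂y = ∂(x*y - 2*y*z + 2)/∂x - ∂(2*y^2)/∂y = -3*y
  coefficient of dy ∧ dz: ∂f_3/∂y - ∂f_2/∂z = ∂(-z^2)/∂y - ∂(x*y - 2*y*z + 2)/∂z = 2*y
Assembling: d(omega) = (-3*y) dx ∧ dy + (2*y) dy ∧ dz.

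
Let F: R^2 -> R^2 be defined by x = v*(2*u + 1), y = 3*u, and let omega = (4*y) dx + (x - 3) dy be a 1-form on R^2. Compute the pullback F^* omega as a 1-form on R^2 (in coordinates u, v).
F^* omega = (30*u*v + 3*v - 9) du + (12*u*(2*u + 1)) dv

Using F^*(f dg) = (f ∘ F) d(g ∘ F), substitute each coordinate x_i by F_i(u, v) in f_i, and replace dx_i by d F_i = (∂F_i/∂u) du + (∂F_i/∂v) dv.
  For the x component: f_1(F) = 12*u; d F_1 = (2*v) du + (2*u + 1) dv
  For the y component: f_2(F) = 2*u*v + v - 3; d F_2 = (3) du + (0) dv
Combining and collecting du, dv coefficients:
  coeff of du: 30*u*v + 3*v - 9
  coeff of dv: 12*u*(2*u + 1)
F^* omega = (30*u*v + 3*v - 9) du + (12*u*(2*u + 1)) dv.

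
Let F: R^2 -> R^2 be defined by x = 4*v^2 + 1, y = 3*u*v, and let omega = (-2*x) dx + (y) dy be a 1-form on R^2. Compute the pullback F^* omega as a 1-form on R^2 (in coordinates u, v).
F^* omega = (9*u*v^2) du + (v*(9*u^2 - 64*v^2 - 16)) dv

Using F^*(f dg) = (f ∘ F) d(g ∘ F), substitute each coordinate x_i by F_i(u, v) in f_i, and replace dx_i by d F_i = (∂F_i/∂u) du + (∂F_i/∂v) dv.
  For the x component: f_1(F) = -8*v^2 - 2; d F_1 = (0) du + (8*v) dv
  For the y component: f_2(F) = 3*u*v; d F_2 = (3*v) du + (3*u) dv
Combining and collecting du, dv coefficients:
  coeff of du: 9*u*v^2
  coeff of dv: v*(9*u^2 - 64*v^2 - 16)
F^* omega = (9*u*v^2) du + (v*(9*u^2 - 64*v^2 - 16)) dv.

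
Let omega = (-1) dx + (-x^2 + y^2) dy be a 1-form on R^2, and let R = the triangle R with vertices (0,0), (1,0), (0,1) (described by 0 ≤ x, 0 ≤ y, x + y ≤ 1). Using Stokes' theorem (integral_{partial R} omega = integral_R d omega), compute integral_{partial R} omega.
integral_(partial R) omega = -1/3

Stokes: integral_partial_R omega = integral_R d omega with d omega = (∂Q/∂x - ∂P/∂y) dx ∧ dy.
  ∂Q/∂x = -2*x
  ∂P/∂y = 0
  integrand = ∂Q/∂x - ∂P/∂y = -2*x.
Integrating over R: integral_0^1 integral_0^{1-x} (-2*x) dy dx = -1/3.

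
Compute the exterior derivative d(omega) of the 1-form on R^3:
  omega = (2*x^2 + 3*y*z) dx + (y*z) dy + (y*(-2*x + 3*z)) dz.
d(omega) = (-3*z) dx ∧ dy + (-5*y) dx ∧ dz + (-2*x - y + 3*z) dy ∧ dz

For a 1-form omega = sum_i f_i dx_i, the exterior derivative is
  d(omega) = sum_{i < j} (∂f_j/∂x_i - ∂f_i/∂x_j) dx_i ∧ dx_j.
  coefficient of dx ∧ dy: ∂f_2/∂x - ∂f_1/∂y = ∂(y*z)/∂x - ∂(2*x^2 + 3*y*z)/∂y = -3*z
  coefficient of dx ∧ dz: ∂f_3/∂x - ∂f_1/∂z = ∂(y*(-2*x + 3*z))/∂x - ∂(2*x^2 + 3*y*z)/∂z = -5*y
  coefficient of dy ∧ dz: ∂f_3/∂y - ∂f_2/∂z = ∂(y*(-2*x + 3*z))/∂y - ∂(y*z)/∂z = -2*x - y + 3*z
Assembling: d(omega) = (-3*z) dx ∧ dy + (-5*y) dx ∧ dz + (-2*x - y + 3*z) dy ∧ dz.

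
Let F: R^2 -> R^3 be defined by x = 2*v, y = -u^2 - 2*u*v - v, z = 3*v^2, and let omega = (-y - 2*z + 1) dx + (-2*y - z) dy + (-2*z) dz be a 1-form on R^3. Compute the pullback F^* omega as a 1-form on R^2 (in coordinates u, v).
F^* omega = (-4*u^3 - 12*u^2*v - 2*u*v^2 - 4*u*v + 6*v^3 - 4*v^2) du + (-4*u^3 - 8*u^2*v + 6*u*v^2 - 4*u*v - 36*v^3 - 9*v^2 + 2) dv

Using F^*(f dg) = (f ∘ F) d(g ∘ F), substitute each coordinate x_i by F_i(u, v) in f_i, and replace dx_i by d F_i = (∂F_i/∂u) du + (∂F_i/∂v) dv.
  For the x component: f_1(F) = u^2 + 2*u*v - 6*v^2 + v + 1; d F_1 = (0) du + (2) dv
  For the y component: f_2(F) = 2*u^2 + 4*u*v - 3*v^2 + 2*v; d F_2 = (-2*u - 2*v) du + (-2*u - 1) dv
  For the z component: f_3(F) = -6*v^2; d F_3 = (0) du + (6*v) dv
Combining and collecting du, dv coefficients:
  coeff of du: -4*u^3 - 12*u^2*v - 2*u*v^2 - 4*u*v + 6*v^3 - 4*v^2
  coeff of dv: -4*u^3 - 8*u^2*v + 6*u*v^2 - 4*u*v - 36*v^3 - 9*v^2 + 2
F^* omega = (-4*u^3 - 12*u^2*v - 2*u*v^2 - 4*u*v + 6*v^3 - 4*v^2) du + (-4*u^3 - 8*u^2*v + 6*u*v^2 - 4*u*v - 36*v^3 - 9*v^2 + 2) dv.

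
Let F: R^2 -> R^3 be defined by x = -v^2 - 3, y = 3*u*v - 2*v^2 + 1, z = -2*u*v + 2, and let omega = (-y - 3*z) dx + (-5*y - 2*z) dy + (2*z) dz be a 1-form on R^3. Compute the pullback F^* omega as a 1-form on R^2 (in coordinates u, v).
F^* omega = (5*v*(-5*u*v + 6*v^2 - 7)) du + (-25*u^2*v + 68*u*v^2 - 35*u - 44*v^3 + 50*v) dv

Using F^*(f dg) = (f ∘ F) d(g ∘ F), substitute each coordinate x_i by F_i(u, v) in f_i, and replace dx_i by d F_i = (∂F_i/∂u) du + (∂F_i/∂v) dv.
  For the x component: f_1(F) = 3*u*v + 2*v^2 - 7; d F_1 = (0) du + (-2*v) dv
  For the y component: f_2(F) = -11*u*v + 10*v^2 - 9; d F_2 = (3*v) du + (3*u - 4*v) dv
  For the z component: f_3(F) = -4*u*v + 4; d F_3 = (-2*v) du + (-2*u) dv
Combining and collecting du, dv coefficients:
  coeff of du: 5*v*(-5*u*v + 6*v^2 - 7)
  coeff of dv: -25*u^2*v + 68*u*v^2 - 35*u - 44*v^3 + 50*v
F^* omega = (5*v*(-5*u*v + 6*v^2 - 7)) du + (-25*u^2*v + 68*u*v^2 - 35*u - 44*v^3 + 50*v) dv.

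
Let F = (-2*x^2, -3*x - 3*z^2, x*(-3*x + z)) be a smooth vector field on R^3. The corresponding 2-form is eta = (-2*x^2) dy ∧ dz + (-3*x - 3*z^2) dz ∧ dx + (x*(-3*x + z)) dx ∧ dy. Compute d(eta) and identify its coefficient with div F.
d(eta) = (-3*x) dx ∧ dy ∧ dz; div F = -3*x

For a 2-form in R^3 of the form above, applying d gives a 3-form with coefficient ∂P/∂x + ∂Q/∂y + ∂R/∂z:
  ∂P/∂x = -4*x
  ∂Q/∂y = 0
  ∂R/∂z = x
Sum = -3*x, which is exactly div F.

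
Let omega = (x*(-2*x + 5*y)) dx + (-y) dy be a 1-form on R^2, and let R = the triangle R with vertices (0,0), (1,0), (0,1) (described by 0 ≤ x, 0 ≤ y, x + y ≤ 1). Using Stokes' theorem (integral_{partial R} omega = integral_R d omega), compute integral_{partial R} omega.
integral_(partial R) omega = -5/6

Stokes: integral_partial_R omega = integral_R d omega with d omega = (∂Q/∂x - ∂P/∂y) dx ∧ dy.
  ∂Q/∂x = 0
  ∂P/∂y = 5*x
  integrand = ∂Q/∂x - ∂P/∂y = -5*x.
Integrating over R: integral_0^1 integral_0^{1-x} (-5*x) dy dx = -5/6.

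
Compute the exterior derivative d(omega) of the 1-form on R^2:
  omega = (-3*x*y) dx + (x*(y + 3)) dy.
d(omega) = (3*x + y + 3) dx ∧ dy

For a 1-form omega = sum_i f_i dx_i, the exterior derivative is
  d(omega) = sum_{i < j} (∂f_j/∂x_i - ∂f_i/∂x_j) dx_i ∧ dx_j.
  coefficient of dx ∧ dy: ∂f_2/∂x - ∂f_1/∂y = ∂(x*(y + 3))/∂x - ∂(-3*x*y)/∂y = 3*x + y + 3
Assembling: d(omega) = (3*x + y + 3) dx ∧ dy.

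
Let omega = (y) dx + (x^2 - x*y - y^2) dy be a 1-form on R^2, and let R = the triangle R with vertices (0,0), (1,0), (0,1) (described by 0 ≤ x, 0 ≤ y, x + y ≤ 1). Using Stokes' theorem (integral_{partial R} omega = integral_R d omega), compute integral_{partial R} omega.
integral_(partial R) omega = -1/3

Stokes: integral_partial_R omega = integral_R d omega with d omega = (∂Q/∂x - ∂P/∂y) dx ∧ dy.
  ∂Q/∂x = 2*x - y
  ∂P/∂y = 1
  integrand = ∂Q/∂x - ∂P/∂y = 2*x - y - 1.
Integrating over R: integral_0^1 integral_0^{1-x} (2*x - y - 1) dy dx = -1/3.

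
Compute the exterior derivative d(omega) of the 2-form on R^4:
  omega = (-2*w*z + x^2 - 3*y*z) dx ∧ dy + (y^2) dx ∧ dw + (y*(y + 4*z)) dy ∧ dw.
d(omega) = (-2*w - 3*y) dx ∧ dy ∧ dz + (-2*y - 2*z) dx ∧ dy ∧ dw + (-4*y) dy ∧ dz ∧ dw

For a 2-form omega = sum_{i<j} g_{ij} dx_i ∧ dx_j, the exterior derivative is
  d(omega) = sum_{i<j} d(g_{ij}) ∧ dx_i ∧ dx_j = sum_{i<j, k} (∂g_{ij}/∂x_k) dx_k ∧ dx_i ∧ dx_j.
Expand each term, using dx_k ∧ dx_i ∧ dx_j = sgn(permutation) dx_{(a)} ∧ dx_{(b)} ∧ dx_{(c)} with (a < b < c) sorted:
  d(-2*w*z + x^2 - 3*y*z) includes (∂/∂z)(-2*w*z + x^2 - 3*y*z) dz = (-2*w - 3*y) dz, which multiplied by dx ∧ dy gives (-2*w - 3*y) dx ∧ dy ∧ dz
  d(-2*w*z + x^2 - 3*y*z) includes (∂/∂w)(-2*w*z + x^2 - 3*y*z) dw = (-2*z) dw, which multiplied by dx ∧ dy gives (-2*z) dx ∧ dy ∧ dw
  d(y^2) includes (∂/∂y)(y^2) dy = (2*y) dy, which multiplied by dx ∧ dw gives (-2*y) dx ∧ dy ∧ dw
  d(y*(y + 4*z)) includes (∂/∂z)(y*(y + 4*z)) dz = (4*y) dz, which multiplied by dy ∧ dw gives (-4*y) dy ∧ dz ∧ dw
Collecting like 3-forms: d(omega) = (-2*w - 3*y) dx ∧ dy ∧ dz + (-2*y - 2*z) dx ∧ dy ∧ dw + (-4*y) dy ∧ dz ∧ dw.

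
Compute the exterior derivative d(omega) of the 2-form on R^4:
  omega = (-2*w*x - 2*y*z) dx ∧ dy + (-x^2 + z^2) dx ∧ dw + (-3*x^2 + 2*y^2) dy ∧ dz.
d(omega) = (-6*x - 2*y) dx ∧ dy ∧ dz + (-2*x) dx ∧ dy ∧ dw + (-2*z) dx ∧ dz ∧ dw

For a 2-form omega = sum_{i<j} g_{ij} dx_i ∧ dx_j, the exterior derivative is
  d(omega) = sum_{i<j} d(g_{ij}) ∧ dx_i ∧ dx_j = sum_{i<j, k} (∂g_{ij}/∂x_k) dx_k ∧ dx_i ∧ dx_j.
Expand each term, using dx_k ∧ dx_i ∧ dx_j = sgn(permutation) dx_{(a)} ∧ dx_{(b)} ∧ dx_{(c)} with (a < b < c) sorted:
  d(-2*w*x - 2*y*z) includes (∂/∂z)(-2*w*x - 2*y*z) dz = (-2*y) dz, which multiplied by dx ∧ dy gives (-2*y) dx ∧ dy ∧ dz
  d(-2*w*x - 2*y*z) includes (∂/∂w)(-2*w*x - 2*y*z) dw = (-2*x) dw, which multiplied by dx ∧ dy gives (-2*x) dx ∧ dy ∧ dw
  d(-x^2 + z^2) includes (∂/∂z)(-x^2 + z^2) dz = (2*z) dz, which multiplied by dx ∧ dw gives (-2*z) dx ∧ dz ∧ dw
  d(-3*x^2 + 2*y^2) includes (∂/∂x)(-3*x^2 + 2*y^2) dx = (-6*x) dx, which multiplied by dy ∧ dz gives (-6*x) dx ∧ dy ∧ dz
Collecting like 3-forms: d(omega) = (-6*x - 2*y) dx ∧ dy ∧ dz + (-2*x) dx ∧ dy ∧ dw + (-2*z) dx ∧ dz ∧ dw.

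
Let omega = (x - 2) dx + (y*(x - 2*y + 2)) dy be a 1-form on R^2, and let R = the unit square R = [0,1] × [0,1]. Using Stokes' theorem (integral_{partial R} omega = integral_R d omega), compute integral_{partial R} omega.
integral_(partial R) omega = 1/2

Stokes: integral_partial_R omega = integral_R d omega with d omega = (∂Q/∂x - ∂P/∂y) dx ∧ dy.
  ∂Q/∂x = y
  ∂P/∂y = 0
  integrand = ∂Q/∂x - ∂P/∂y = y.
Integrating over R: integral_0^1 integral_0^1 (y) dx dy = 1/2.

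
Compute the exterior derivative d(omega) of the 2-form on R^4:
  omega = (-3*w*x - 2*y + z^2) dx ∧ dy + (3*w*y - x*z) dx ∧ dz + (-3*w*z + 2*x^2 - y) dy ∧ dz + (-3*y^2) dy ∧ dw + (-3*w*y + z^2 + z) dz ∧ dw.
d(omega) = (-3*w + 4*x + 2*z) dx ∧ dy ∧ dz + (-3*x) dx ∧ dy ∧ dw + (3*y) dx ∧ dz ∧ dw + (-3*w - 3*z) dy ∧ dz ∧ dw

For a 2-form omega = sum_{i<j} g_{ij} dx_i ∧ dx_j, the exterior derivative is
  d(omega) = sum_{i<j} d(g_{ij}) ∧ dx_i ∧ dx_j = sum_{i<j, k} (∂g_{ij}/∂x_k) dx_k ∧ dx_i ∧ dx_j.
Expand each term, using dx_k ∧ dx_i ∧ dx_j = sgn(permutation) dx_{(a)} ∧ dx_{(b)} ∧ dx_{(c)} with (a < b < c) sorted:
  d(-3*w*x - 2*y + z^2) includes (∂/∂z)(-3*w*x - 2*y + z^2) dz = (2*z) dz, which multiplied by dx ∧ dy gives (2*z) dx ∧ dy ∧ dz
  d(-3*w*x - 2*y + z^2) includes (∂/∂w)(-3*w*x - 2*y + z^2) dw = (-3*x) dw, which multiplied by dx ∧ dy gives (-3*x) dx ∧ dy ∧ dw
  d(3*w*y - x*z) includes (∂/∂y)(3*w*y - x*z) dy = (3*w) dy, which multiplied by dx ∧ dz gives (-3*w) dx ∧ dy ∧ dz
  d(3*w*y - x*z) includes (∂/∂w)(3*w*y - x*z) dw = (3*y) dw, which multiplied by dx ∧ dz gives (3*y) dx ∧ dz ∧ dw
  d(-3*w*z + 2*x^2 - y) includes (∂/∂x)(-3*w*z + 2*x^2 - y) dx = (4*x) dx, which multiplied by dy ∧ dz gives (4*x) dx ∧ dy ∧ dz
  d(-3*w*z + 2*x^2 - y) includes (∂/∂w)(-3*w*z + 2*x^2 - y) dw = (-3*z) dw, which multiplied by dy ∧ dz gives (-3*z) dy ∧ dz ∧ dw
  d(-3*w*y + z^2 + z) includes (∂/∂y)(-3*w*y + z^2 + z) dy = (-3*w) dy, which multiplied by dz ∧ dw gives (-3*w) dy ∧ dz ∧ dw
Collecting like 3-forms: d(omega) = (-3*w + 4*x + 2*z) dx ∧ dy ∧ dz + (-3*x) dx ∧ dy ∧ dw + (3*y) dx ∧ dz ∧ dw + (-3*w - 3*z) dy ∧ dz ∧ dw.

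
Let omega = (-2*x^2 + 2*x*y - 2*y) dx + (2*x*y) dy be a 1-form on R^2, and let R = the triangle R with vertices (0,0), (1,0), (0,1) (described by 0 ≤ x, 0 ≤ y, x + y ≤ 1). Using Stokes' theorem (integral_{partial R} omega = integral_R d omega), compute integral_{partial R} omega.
integral_(partial R) omega = 1

Stokes: integral_partial_R omega = integral_R d omega with d omega = (∂Q/∂x - ∂P/∂y) dx ∧ dy.
  ∂Q/∂x = 2*y
  ∂P/∂y = 2*x - 2
  integrand = ∂Q/∂x - ∂P/∂y = -2*x + 2*y + 2.
Integrating over R: integral_0^1 integral_0^{1-x} (-2*x + 2*y + 2) dy dx = 1.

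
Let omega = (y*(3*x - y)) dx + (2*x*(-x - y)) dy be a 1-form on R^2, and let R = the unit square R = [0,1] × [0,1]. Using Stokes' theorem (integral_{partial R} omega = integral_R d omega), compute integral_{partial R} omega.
integral_(partial R) omega = -7/2

Stokes: integral_partial_R omega = integral_R d omega with d omega = (∂Q/∂x - ∂P/∂y) dx ∧ dy.
  ∂Q/∂x = -4*x - 2*y
  ∂P/∂y = 3*x - 2*y
  integrand = ∂Q/∂x - ∂P/∂y = -7*x.
Integrating over R: integral_0^1 integral_0^1 (-7*x) dx dy = -7/2.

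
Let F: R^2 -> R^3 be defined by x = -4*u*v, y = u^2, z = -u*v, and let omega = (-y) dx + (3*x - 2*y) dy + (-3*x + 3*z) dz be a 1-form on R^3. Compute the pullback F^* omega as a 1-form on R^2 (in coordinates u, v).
F^* omega = (u*(-4*u^2 - 20*u*v - 9*v^2)) du + (u^2*(4*u - 9*v)) dv

Using F^*(f dg) = (f ∘ F) d(g ∘ F), substitute each coordinate x_i by F_i(u, v) in f_i, and replace dx_i by d F_i = (∂F_i/∂u) du + (∂F_i/∂v) dv.
  For the x component: f_1(F) = -u^2; d F_1 = (-4*v) du + (-4*u) dv
  For the y component: f_2(F) = 2*u*(-u - 6*v); d F_2 = (2*u) du + (0) dv
  For the z component: f_3(F) = 9*u*v; d F_3 = (-v) du + (-u) dv
Combining and collecting du, dv coefficients:
  coeff of du: u*(-4*u^2 - 20*u*v - 9*v^2)
  coeff of dv: u^2*(4*u - 9*v)
F^* omega = (u*(-4*u^2 - 20*u*v - 9*v^2)) du + (u^2*(4*u - 9*v)) dv.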